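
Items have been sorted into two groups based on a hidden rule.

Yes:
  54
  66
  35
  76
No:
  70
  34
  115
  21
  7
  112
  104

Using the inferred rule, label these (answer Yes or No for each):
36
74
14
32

Yes, Yes, No, No

'Yes' ⟺ digit sum ≥ 8.
36 → digit sum 3+6 = 9 → Yes. 74 → digit sum 7+4 = 11 → Yes. 14 → digit sum 1+4 = 5 → No. 32 → digit sum 3+2 = 5 → No.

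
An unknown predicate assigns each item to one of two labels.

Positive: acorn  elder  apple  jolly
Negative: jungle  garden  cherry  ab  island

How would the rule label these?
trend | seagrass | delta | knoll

The classifier is using: odd length.
trend → length 5 → Positive. seagrass → length 8 → Negative. delta → length 5 → Positive. knoll → length 5 → Positive.

Positive, Negative, Positive, Positive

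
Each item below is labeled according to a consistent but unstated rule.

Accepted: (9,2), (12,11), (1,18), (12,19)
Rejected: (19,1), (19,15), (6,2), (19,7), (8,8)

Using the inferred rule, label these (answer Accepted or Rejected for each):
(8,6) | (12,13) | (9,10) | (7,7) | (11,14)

Rejected, Accepted, Accepted, Rejected, Accepted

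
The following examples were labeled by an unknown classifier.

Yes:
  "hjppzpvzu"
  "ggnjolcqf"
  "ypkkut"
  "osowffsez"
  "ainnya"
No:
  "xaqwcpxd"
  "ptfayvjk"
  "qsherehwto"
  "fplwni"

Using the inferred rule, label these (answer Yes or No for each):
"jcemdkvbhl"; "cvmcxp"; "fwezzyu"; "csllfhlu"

The simplest hypothesis consistent with all the labels is: has a double letter.
"jcemdkvbhl": no doubled letter, does not pass → No. "cvmcxp": no doubled letter, does not pass → No. "fwezzyu": 'zz' doubled, fits → Yes. "csllfhlu": 'll' doubled, fits → Yes.

No, No, Yes, Yes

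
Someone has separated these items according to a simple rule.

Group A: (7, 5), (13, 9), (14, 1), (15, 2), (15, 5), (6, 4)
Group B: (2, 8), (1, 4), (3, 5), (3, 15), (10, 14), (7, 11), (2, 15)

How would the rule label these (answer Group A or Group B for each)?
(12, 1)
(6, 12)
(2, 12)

Group A, Group B, Group B

The simplest hypothesis consistent with all the labels is: first > second.
(12, 1): 12 > 1 — passes, so Group A.
(6, 12): 6 < 12 — fails this test, so Group B.
(2, 12): 2 < 12 — fails this test, so Group B.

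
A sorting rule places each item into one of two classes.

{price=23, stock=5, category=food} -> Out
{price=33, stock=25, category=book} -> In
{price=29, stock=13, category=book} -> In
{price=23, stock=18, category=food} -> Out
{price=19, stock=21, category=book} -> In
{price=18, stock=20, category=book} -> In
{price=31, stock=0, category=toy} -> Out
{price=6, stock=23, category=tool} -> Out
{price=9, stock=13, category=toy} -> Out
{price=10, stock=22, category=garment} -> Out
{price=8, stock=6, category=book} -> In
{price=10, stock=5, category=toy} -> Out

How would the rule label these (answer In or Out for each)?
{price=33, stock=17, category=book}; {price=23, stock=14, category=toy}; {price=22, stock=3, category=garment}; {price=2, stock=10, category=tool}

Every 'In' example satisfies: category is book. None of the 'Out' examples do.
In: {price=33, stock=17, category=book}, since category is book.
Out: {price=23, stock=14, category=toy}, since category is toy.
Out: {price=22, stock=3, category=garment}, since category is garment.
Out: {price=2, stock=10, category=tool}, since category is tool.

In, Out, Out, Out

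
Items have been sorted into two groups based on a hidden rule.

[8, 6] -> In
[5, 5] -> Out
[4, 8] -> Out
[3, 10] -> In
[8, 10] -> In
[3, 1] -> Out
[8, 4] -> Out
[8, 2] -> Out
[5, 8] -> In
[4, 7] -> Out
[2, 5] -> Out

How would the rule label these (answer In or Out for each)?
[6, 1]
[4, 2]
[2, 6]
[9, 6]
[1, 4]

A rule that fits every label: sum ≥ 13 — true of each 'In' example, false of each 'Out' one.
[6, 1]: Out (6+1 = 7). [4, 2]: Out (4+2 = 6). [2, 6]: Out (2+6 = 8). [9, 6]: In (9+6 = 15). [1, 4]: Out (1+4 = 5).

Out, Out, Out, In, Out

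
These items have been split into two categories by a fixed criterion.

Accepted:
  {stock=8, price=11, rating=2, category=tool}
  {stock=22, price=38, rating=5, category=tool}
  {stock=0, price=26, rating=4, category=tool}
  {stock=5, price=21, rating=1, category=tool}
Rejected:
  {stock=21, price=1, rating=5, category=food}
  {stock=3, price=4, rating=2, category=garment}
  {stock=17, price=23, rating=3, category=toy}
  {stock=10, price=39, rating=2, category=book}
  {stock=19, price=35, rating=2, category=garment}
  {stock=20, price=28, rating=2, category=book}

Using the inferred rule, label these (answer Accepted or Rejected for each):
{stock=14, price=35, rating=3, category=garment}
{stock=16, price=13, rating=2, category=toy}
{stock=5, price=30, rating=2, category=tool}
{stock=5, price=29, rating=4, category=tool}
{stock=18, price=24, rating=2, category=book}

The classifier is using: category is tool.
{stock=14, price=35, rating=3, category=garment}: category is garment, fails this test → Rejected. {stock=16, price=13, rating=2, category=toy}: category is toy, fails this test → Rejected. {stock=5, price=30, rating=2, category=tool}: category is tool, meets the rule → Accepted. {stock=5, price=29, rating=4, category=tool}: category is tool, meets the rule → Accepted. {stock=18, price=24, rating=2, category=book}: category is book, fails this test → Rejected.

Rejected, Rejected, Accepted, Accepted, Rejected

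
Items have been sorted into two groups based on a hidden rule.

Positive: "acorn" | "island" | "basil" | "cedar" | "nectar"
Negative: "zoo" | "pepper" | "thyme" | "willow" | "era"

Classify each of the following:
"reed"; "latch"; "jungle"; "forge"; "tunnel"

The rule appears to be: length ≥ 5 AND contains 'a'.

Negative, Positive, Negative, Negative, Negative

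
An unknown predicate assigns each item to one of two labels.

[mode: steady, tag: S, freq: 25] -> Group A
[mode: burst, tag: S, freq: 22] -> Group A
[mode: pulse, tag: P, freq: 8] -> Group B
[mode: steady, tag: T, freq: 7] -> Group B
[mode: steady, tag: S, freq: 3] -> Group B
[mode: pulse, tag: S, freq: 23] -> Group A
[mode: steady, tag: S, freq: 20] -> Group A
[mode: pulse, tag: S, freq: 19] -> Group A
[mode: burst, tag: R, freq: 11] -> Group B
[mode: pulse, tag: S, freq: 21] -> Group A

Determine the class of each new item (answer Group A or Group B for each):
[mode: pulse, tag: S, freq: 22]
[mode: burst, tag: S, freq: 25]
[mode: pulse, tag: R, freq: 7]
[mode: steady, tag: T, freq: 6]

Rule: freq ≥ 19. This holds for each 'Group A' example and fails for each 'Group B' one.

Group A, Group A, Group B, Group B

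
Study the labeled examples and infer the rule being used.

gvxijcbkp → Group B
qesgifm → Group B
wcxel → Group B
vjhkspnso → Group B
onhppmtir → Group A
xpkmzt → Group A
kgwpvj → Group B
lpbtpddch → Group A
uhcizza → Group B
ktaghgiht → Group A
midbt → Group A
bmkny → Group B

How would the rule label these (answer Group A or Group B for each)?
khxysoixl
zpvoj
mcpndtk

'Group A' ⟺ contains 't'.

Group B, Group B, Group A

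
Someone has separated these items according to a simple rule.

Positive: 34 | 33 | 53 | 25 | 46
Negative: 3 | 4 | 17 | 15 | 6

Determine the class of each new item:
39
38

Positive, Positive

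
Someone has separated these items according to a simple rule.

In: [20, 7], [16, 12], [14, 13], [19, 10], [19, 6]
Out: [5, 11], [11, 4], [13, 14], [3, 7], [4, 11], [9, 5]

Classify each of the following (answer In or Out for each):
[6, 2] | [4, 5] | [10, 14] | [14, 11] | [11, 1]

Out, Out, Out, In, Out

The pattern is that an item is 'In' exactly when: first ≥ 14.
[6, 2] → first 6 → Out.
[4, 5] → first 4 → Out.
[10, 14] → first 10 → Out.
[14, 11] → first 14 → In.
[11, 1] → first 11 → Out.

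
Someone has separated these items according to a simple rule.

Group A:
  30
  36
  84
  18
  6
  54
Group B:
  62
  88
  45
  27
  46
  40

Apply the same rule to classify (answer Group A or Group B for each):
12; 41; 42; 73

Group A, Group B, Group A, Group B

Looking at the examples, the only property every 'Group A' case has and every 'Group B' case lacks is: multiple of 6.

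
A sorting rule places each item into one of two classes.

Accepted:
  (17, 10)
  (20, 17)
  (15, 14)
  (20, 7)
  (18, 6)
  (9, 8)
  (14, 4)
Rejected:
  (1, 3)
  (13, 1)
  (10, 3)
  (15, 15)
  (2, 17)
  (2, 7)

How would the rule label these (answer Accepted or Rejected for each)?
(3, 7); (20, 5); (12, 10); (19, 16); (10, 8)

Rejected, Accepted, Accepted, Accepted, Accepted

All 'Accepted' examples share one property — first > second AND sum ≥ 17 — and every 'Rejected' example lacks it.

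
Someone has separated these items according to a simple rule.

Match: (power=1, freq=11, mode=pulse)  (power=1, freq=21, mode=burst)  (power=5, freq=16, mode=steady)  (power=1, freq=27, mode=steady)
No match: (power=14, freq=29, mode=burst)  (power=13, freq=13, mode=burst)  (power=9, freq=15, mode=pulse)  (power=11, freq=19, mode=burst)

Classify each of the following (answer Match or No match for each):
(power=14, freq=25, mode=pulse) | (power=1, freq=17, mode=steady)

No match, Match

All 'Match' examples share one property — power ≤ 5 — and every 'No match' example lacks it.
(power=14, freq=25, mode=pulse): power = 14 — doesn't match, so No match.
(power=1, freq=17, mode=steady): power = 1 — qualifies, so Match.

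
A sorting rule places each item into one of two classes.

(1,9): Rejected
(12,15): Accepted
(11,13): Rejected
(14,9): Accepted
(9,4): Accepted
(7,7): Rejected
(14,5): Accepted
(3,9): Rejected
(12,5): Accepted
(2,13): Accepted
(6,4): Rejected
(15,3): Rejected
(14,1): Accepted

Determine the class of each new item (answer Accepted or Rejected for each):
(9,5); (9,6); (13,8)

Rejected, Accepted, Accepted

'Accepted' ⟺ sum is odd.
Rejected: (9,5), since 9+5 = 14. Accepted: (9,6), since 9+6 = 15. Accepted: (13,8), since 13+8 = 21.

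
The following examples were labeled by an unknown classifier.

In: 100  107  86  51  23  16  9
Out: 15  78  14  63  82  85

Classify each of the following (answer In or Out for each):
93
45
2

In, Out, In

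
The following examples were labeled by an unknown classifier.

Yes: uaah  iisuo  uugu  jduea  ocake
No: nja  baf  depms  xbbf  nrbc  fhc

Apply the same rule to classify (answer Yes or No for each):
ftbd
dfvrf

No, No

The simplest hypothesis consistent with all the labels is: has ≥ 2 vowels.
ftbd: No (0 vowels).
dfvrf: No (0 vowels).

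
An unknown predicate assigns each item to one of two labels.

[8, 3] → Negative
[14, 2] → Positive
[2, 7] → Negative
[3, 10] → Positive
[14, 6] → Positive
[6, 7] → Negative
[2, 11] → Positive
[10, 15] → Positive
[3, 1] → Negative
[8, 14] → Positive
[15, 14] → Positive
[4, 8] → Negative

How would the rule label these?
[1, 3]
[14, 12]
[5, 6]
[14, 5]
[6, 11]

All 'Positive' examples share one property — max ≥ 10 — and every 'Negative' example lacks it.

Negative, Positive, Negative, Positive, Positive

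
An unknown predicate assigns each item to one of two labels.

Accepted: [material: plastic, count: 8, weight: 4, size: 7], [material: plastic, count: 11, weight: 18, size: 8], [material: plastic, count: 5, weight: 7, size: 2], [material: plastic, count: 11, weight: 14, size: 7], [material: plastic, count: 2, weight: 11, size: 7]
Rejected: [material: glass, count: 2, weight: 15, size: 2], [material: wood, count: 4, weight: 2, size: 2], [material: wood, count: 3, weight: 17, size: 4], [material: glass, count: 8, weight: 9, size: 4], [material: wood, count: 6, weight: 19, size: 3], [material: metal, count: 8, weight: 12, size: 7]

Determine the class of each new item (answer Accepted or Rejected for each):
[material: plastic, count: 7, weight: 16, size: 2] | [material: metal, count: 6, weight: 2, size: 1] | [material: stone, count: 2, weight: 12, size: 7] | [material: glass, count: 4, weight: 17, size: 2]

Accepted, Rejected, Rejected, Rejected

One predicate separates the groups cleanly: material is plastic.
Accepted: [material: plastic, count: 7, weight: 16, size: 2], since material is plastic. Rejected: [material: metal, count: 6, weight: 2, size: 1], since material is metal. Rejected: [material: stone, count: 2, weight: 12, size: 7], since material is stone. Rejected: [material: glass, count: 4, weight: 17, size: 2], since material is glass.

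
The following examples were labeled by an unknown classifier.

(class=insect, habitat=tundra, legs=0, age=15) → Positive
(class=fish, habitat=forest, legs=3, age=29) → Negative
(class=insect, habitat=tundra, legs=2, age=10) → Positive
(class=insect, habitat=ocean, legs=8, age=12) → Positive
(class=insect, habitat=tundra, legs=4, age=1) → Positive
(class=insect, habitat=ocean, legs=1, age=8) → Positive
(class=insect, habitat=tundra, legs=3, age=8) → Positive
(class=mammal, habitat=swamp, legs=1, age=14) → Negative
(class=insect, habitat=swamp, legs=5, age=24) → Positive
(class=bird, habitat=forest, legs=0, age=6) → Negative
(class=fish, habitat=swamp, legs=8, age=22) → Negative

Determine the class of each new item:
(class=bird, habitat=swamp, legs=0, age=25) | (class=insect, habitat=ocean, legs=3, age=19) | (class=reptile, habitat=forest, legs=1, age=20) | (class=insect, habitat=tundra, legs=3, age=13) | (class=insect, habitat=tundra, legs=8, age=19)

Every 'Positive' example satisfies: class is insect. None of the 'Negative' examples do.
(class=bird, habitat=swamp, legs=0, age=25) — class is bird, hence Negative. (class=insect, habitat=ocean, legs=3, age=19) — class is insect, hence Positive. (class=reptile, habitat=forest, legs=1, age=20) — class is reptile, hence Negative. (class=insect, habitat=tundra, legs=3, age=13) — class is insect, hence Positive. (class=insect, habitat=tundra, legs=8, age=19) — class is insect, hence Positive.

Negative, Positive, Negative, Positive, Positive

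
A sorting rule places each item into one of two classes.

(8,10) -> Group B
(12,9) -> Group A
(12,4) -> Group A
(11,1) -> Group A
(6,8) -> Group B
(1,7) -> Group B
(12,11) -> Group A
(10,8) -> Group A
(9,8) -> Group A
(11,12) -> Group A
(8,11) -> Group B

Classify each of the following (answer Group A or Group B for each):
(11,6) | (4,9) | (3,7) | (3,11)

Group A, Group B, Group B, Group B

The distinguishing property — first ≥ 9 — holds for all the 'Group A' cases and none of the 'Group B' cases.
(11,6): first 11 — qualifies, so Group A.
(4,9): first 4 — doesn't match, so Group B.
(3,7): first 3 — doesn't match, so Group B.
(3,11): first 3 — doesn't match, so Group B.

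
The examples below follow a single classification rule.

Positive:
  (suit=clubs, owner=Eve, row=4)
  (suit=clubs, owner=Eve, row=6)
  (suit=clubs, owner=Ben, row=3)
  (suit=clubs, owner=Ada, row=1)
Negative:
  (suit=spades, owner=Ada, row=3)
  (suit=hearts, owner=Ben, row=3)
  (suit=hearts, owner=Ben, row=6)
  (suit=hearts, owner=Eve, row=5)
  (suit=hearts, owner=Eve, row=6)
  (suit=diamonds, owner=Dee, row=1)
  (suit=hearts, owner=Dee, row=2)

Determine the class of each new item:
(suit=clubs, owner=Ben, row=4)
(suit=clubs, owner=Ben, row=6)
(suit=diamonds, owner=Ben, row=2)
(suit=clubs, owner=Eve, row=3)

Positive, Positive, Negative, Positive

'Positive' ⟺ suit is clubs.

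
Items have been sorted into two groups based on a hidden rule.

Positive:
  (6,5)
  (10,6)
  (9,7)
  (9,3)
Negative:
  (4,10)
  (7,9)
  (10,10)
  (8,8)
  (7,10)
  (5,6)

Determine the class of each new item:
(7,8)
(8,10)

Negative, Negative

Checking candidate rules against both groups, what survives is: first > second.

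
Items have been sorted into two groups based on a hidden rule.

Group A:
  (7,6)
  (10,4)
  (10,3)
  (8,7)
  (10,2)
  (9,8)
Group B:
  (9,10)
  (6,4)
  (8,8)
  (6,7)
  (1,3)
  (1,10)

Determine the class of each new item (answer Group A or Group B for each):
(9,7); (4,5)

Group A, Group B

The classifier is using: first > second AND sum ≥ 11.
(9,7) → 9 > 7, 9+7 = 16 → Group A.
(4,5) → 4 < 5, 4+5 = 9 → Group B.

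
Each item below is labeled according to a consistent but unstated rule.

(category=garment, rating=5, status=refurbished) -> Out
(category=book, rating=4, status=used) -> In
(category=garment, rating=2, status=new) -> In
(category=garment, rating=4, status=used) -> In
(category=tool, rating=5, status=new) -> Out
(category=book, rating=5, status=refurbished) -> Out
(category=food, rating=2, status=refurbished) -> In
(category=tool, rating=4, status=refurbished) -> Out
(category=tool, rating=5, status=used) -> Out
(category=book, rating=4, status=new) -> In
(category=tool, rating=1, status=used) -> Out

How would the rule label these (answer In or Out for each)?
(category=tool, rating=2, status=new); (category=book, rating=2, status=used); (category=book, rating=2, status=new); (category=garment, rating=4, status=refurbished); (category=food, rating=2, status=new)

Out, In, In, In, In

Every 'In' example satisfies: category is not tool AND rating ≤ 4. None of the 'Out' examples do.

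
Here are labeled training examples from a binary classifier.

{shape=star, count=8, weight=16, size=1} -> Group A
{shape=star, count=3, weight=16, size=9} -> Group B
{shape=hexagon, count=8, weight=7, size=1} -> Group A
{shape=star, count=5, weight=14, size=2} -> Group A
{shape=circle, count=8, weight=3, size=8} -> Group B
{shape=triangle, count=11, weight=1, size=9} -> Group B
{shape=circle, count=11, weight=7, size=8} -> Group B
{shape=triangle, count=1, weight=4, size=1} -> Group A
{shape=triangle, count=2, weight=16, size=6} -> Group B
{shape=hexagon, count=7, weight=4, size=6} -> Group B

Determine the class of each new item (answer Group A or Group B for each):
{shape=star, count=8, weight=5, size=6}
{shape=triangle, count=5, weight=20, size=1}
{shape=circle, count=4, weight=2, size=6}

Group B, Group A, Group B

Rule: size ≤ 2. This holds for each 'Group A' example and fails for each 'Group B' one.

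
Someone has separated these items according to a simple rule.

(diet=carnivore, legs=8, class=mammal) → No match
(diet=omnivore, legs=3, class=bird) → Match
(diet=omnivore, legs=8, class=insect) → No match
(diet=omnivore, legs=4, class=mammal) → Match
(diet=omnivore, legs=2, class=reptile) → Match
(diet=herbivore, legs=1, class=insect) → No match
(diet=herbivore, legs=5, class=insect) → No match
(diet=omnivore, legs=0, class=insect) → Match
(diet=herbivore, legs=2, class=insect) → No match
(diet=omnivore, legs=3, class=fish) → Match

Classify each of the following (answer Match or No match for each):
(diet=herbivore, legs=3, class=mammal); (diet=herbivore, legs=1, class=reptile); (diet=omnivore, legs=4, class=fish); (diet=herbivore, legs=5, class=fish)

The classifier is using: diet is omnivore AND legs ≤ 4.
(diet=herbivore, legs=3, class=mammal): No match (diet is herbivore, legs = 3).
(diet=herbivore, legs=1, class=reptile): No match (diet is herbivore, legs = 1).
(diet=omnivore, legs=4, class=fish): Match (diet is omnivore, legs = 4).
(diet=herbivore, legs=5, class=fish): No match (diet is herbivore, legs = 5).

No match, No match, Match, No match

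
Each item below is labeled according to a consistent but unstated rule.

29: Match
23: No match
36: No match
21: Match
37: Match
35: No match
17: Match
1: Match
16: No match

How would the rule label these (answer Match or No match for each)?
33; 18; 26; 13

The common property of the 'Match' items is: ≡ 1 (mod 4). No 'No match' item has it.
33 — 33 mod 4 = 1, hence Match.
18 — 18 mod 4 = 2, hence No match.
26 — 26 mod 4 = 2, hence No match.
13 — 13 mod 4 = 1, hence Match.

Match, No match, No match, Match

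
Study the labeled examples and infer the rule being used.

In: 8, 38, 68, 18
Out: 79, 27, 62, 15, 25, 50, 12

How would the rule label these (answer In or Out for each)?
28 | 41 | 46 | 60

In, Out, Out, Out

Every 'In' example satisfies: ends in digit 8. None of the 'Out' examples do.
In: 28, since last digit 8.
Out: 41, since last digit 1.
Out: 46, since last digit 6.
Out: 60, since last digit 0.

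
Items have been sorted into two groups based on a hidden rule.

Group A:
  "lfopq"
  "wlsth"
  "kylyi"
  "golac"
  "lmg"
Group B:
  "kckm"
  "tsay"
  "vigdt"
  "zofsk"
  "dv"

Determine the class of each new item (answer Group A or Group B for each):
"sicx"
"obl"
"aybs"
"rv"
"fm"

Group B, Group A, Group B, Group B, Group B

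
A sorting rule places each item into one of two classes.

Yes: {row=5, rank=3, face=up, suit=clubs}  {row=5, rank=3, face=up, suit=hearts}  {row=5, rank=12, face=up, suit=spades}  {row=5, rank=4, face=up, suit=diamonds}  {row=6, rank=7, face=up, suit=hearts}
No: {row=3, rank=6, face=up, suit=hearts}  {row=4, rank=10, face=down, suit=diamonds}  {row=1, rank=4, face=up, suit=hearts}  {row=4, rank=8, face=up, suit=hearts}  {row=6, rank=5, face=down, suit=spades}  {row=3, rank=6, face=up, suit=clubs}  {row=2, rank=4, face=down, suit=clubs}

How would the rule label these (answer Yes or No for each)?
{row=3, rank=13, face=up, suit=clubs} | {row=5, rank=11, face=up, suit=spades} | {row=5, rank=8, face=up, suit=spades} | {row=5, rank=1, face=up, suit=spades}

A rule that fits every label: face is up AND row ≥ 5 — true of each 'Yes' example, false of each 'No' one.
{row=3, rank=13, face=up, suit=clubs}: No (face is up, row = 3).
{row=5, rank=11, face=up, suit=spades}: Yes (face is up, row = 5).
{row=5, rank=8, face=up, suit=spades}: Yes (face is up, row = 5).
{row=5, rank=1, face=up, suit=spades}: Yes (face is up, row = 5).

No, Yes, Yes, Yes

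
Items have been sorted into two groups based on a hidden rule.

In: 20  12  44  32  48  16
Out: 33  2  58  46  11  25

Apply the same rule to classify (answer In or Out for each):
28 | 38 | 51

In, Out, Out

The classifier is using: multiple of 4.
28: 28 = 4·7 — matches, so In. 38: 38 = 4·9 + 2 — fails the rule, so Out. 51: 51 = 4·12 + 3 — fails the rule, so Out.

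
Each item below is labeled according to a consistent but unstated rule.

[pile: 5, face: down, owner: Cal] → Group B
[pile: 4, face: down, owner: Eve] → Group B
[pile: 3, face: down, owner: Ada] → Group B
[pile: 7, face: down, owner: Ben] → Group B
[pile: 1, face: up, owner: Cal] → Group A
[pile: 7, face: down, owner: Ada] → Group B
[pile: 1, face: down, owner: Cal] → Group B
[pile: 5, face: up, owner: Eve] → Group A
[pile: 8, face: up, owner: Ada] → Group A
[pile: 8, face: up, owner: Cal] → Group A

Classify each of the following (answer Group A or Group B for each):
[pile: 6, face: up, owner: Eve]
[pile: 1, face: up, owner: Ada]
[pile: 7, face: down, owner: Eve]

All 'Group A' examples share one property — face is up — and every 'Group B' example lacks it.
Group A: [pile: 6, face: up, owner: Eve], since face is up.
Group A: [pile: 1, face: up, owner: Ada], since face is up.
Group B: [pile: 7, face: down, owner: Eve], since face is down.

Group A, Group A, Group B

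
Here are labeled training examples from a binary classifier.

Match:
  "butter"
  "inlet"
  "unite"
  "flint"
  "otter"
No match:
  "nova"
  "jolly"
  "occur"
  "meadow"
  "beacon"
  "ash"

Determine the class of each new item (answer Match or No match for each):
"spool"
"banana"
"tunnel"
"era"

Comparing the two groups points to one rule — contains 't'.
"spool": No match (no 't'). "banana": No match (no 't'). "tunnel": Match (has 't'). "era": No match (no 't').

No match, No match, Match, No match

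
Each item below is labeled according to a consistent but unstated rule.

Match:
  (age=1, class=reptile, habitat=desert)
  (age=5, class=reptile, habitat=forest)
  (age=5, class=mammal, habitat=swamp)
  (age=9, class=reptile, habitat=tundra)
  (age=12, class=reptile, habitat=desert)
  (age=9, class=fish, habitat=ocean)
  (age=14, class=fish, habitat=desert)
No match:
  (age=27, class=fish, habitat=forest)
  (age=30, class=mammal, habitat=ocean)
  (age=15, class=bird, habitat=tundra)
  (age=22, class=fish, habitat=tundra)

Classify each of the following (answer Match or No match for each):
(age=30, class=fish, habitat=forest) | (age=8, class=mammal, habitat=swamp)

A rule that fits every label: age ≤ 14 — true of each 'Match' example, false of each 'No match' one.
(age=30, class=fish, habitat=forest) — age = 30, hence No match.
(age=8, class=mammal, habitat=swamp) — age = 8, hence Match.

No match, Match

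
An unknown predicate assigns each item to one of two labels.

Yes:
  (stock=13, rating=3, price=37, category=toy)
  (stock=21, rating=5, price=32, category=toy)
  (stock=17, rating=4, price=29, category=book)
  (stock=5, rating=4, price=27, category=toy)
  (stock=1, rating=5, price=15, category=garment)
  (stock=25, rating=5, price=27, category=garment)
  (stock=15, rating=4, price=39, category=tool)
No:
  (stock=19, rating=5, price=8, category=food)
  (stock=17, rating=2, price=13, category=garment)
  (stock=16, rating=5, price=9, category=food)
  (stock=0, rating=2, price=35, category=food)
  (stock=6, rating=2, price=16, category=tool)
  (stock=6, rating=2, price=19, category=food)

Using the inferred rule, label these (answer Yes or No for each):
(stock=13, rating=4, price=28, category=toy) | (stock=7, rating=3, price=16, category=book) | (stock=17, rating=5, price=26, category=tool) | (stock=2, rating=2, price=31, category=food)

Yes, Yes, Yes, No

The pattern is that an item is 'Yes' exactly when: rating ≥ 3 AND price ≥ 13.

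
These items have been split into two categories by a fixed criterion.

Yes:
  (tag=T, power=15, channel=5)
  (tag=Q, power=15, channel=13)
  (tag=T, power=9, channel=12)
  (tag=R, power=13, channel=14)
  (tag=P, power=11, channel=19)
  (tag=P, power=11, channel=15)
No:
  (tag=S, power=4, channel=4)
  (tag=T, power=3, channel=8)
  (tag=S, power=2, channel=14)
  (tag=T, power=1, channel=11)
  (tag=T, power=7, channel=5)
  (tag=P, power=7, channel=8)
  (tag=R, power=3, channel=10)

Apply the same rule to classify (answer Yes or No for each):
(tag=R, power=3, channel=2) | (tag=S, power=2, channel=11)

No, No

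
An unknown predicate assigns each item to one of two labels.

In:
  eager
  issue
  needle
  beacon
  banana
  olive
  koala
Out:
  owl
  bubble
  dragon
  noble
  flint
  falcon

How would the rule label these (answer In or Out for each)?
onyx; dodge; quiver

Out, Out, In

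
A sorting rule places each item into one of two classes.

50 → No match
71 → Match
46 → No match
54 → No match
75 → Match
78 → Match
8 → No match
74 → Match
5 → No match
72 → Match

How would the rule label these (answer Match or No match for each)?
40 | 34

The distinguishing property — at least 71 — holds for all the 'Match' cases and none of the 'No match' cases.
No match: 40, since 40 < 71.
No match: 34, since 34 < 71.

No match, No match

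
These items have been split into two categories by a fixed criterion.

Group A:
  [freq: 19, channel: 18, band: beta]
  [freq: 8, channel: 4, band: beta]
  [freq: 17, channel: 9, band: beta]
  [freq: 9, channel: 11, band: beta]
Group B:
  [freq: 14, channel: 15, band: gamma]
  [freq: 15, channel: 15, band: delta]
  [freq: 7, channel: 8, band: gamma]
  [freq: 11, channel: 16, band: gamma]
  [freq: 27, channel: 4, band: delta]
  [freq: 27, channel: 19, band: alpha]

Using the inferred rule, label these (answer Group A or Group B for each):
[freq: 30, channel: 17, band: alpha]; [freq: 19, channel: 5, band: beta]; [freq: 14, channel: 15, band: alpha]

'Group A' ⟺ band is beta.
[freq: 30, channel: 17, band: alpha] — band is alpha, hence Group B.
[freq: 19, channel: 5, band: beta] — band is beta, hence Group A.
[freq: 14, channel: 15, band: alpha] — band is alpha, hence Group B.

Group B, Group A, Group B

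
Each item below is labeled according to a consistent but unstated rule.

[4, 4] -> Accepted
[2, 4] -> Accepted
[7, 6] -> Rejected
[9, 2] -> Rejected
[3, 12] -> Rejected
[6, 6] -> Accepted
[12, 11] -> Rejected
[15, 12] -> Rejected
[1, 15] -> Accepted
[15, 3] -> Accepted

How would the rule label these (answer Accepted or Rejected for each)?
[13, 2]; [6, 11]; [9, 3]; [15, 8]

Rejected, Rejected, Accepted, Rejected

'Accepted' ⟺ sum is even.
[13, 2] → 13+2 = 15 → Rejected. [6, 11] → 6+11 = 17 → Rejected. [9, 3] → 9+3 = 12 → Accepted. [15, 8] → 15+8 = 23 → Rejected.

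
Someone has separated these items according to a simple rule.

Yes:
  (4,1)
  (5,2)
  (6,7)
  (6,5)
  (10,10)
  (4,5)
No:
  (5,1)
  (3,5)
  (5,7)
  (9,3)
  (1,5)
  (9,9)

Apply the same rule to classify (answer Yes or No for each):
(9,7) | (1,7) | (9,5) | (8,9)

No, No, No, Yes

'Yes' ⟺ product is even.
(9,7): No (9·7 = 63). (1,7): No (1·7 = 7). (9,5): No (9·5 = 45). (8,9): Yes (8·9 = 72).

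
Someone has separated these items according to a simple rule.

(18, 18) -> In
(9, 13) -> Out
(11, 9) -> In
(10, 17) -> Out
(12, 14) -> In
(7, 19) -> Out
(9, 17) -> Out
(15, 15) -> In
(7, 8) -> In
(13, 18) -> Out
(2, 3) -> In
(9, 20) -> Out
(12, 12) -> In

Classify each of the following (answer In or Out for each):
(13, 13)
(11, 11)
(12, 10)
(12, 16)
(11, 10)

In, In, In, Out, In

The common property of the 'In' items is: |first − second| ≤ 2. No 'Out' item has it.
(13, 13) → |13−13| = 0 → In.
(11, 11) → |11−11| = 0 → In.
(12, 10) → |12−10| = 2 → In.
(12, 16) → |12−16| = 4 → Out.
(11, 10) → |11−10| = 1 → In.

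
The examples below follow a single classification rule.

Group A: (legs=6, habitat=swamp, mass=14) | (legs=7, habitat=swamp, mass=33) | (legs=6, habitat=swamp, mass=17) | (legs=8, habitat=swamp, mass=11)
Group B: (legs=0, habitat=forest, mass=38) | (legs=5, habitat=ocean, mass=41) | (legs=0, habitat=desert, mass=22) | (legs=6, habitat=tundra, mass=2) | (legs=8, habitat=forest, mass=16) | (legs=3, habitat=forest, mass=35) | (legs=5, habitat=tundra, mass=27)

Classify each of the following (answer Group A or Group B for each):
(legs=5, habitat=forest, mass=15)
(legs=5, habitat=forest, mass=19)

'Group A' ⟺ habitat is swamp.
(legs=5, habitat=forest, mass=15) — habitat is forest, hence Group B.
(legs=5, habitat=forest, mass=19) — habitat is forest, hence Group B.

Group B, Group B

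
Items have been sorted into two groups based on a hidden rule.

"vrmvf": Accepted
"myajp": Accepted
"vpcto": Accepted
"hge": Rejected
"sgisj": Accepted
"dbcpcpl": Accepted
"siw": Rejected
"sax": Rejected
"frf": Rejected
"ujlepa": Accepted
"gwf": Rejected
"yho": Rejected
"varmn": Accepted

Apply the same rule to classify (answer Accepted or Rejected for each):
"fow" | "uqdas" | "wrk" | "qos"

The distinguishing property — length ≥ 5 — holds for all the 'Accepted' cases and none of the 'Rejected' cases.
"fow" — length 3, hence Rejected.
"uqdas" — length 5, hence Accepted.
"wrk" — length 3, hence Rejected.
"qos" — length 3, hence Rejected.

Rejected, Accepted, Rejected, Rejected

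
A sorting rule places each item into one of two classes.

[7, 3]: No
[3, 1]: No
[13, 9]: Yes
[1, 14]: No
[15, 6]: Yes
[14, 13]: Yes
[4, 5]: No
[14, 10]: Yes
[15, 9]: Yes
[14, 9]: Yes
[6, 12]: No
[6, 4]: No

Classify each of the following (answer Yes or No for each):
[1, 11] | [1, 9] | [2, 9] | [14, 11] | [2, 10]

The simplest hypothesis consistent with all the labels is: sum ≥ 21.

No, No, No, Yes, No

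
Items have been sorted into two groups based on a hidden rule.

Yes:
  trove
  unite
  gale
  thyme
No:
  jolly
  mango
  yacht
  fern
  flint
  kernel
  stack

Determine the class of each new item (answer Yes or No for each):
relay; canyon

The common property of the 'Yes' items is: ends with 'e'. No 'No' item has it.
relay: ends with 'y' — does not satisfy this, so No.
canyon: ends with 'n' — does not satisfy this, so No.

No, No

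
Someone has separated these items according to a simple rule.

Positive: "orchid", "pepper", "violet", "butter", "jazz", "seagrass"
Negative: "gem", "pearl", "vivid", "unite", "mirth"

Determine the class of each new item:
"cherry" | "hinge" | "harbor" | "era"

Positive, Negative, Positive, Negative

The pattern is that an item is 'Positive' exactly when: even length.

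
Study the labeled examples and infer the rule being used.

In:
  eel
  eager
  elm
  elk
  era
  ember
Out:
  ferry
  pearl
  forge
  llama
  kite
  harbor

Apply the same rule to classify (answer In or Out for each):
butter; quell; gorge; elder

The distinguishing property — starts with 'e' — holds for all the 'In' cases and none of the 'Out' cases.

Out, Out, Out, In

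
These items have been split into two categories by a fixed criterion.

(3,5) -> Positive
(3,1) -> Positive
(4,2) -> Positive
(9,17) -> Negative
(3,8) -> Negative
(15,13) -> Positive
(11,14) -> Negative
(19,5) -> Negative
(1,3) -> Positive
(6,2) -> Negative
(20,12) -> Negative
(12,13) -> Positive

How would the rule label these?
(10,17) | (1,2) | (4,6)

Negative, Positive, Positive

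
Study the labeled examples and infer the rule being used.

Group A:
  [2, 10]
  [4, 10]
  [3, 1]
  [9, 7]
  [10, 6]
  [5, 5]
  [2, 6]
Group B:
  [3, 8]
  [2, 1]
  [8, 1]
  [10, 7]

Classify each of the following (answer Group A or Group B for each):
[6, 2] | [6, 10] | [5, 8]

Group A, Group A, Group B

Comparing the two groups points to one rule — sum is even.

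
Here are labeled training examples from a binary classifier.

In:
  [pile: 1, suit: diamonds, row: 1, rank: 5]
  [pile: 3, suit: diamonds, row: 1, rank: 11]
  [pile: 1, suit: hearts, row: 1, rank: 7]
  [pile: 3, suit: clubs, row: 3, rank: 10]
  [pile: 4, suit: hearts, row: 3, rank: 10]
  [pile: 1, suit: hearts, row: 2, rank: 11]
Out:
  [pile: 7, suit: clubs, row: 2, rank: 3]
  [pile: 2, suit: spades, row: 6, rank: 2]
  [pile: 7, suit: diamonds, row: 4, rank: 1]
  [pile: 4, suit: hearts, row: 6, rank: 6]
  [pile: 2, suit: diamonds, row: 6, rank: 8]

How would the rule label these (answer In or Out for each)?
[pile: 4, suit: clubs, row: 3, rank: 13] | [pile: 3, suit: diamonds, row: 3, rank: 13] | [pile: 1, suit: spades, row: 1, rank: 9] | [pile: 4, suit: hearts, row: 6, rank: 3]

In, In, In, Out

A rule that fits every label: rank ≥ 5 AND row ≤ 3 — true of each 'In' example, false of each 'Out' one.
[pile: 4, suit: clubs, row: 3, rank: 13]: rank = 13, row = 3, fits → In.
[pile: 3, suit: diamonds, row: 3, rank: 13]: rank = 13, row = 3, fits → In.
[pile: 1, suit: spades, row: 1, rank: 9]: rank = 9, row = 1, fits → In.
[pile: 4, suit: hearts, row: 6, rank: 3]: rank = 3, row = 6, lacks this property → Out.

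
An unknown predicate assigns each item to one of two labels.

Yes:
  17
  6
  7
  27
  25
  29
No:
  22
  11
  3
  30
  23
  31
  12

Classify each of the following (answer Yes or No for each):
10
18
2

A rule that fits every label: digit sum ≥ 6 — true of each 'Yes' example, false of each 'No' one.
10 — digit sum 1+0 = 1, hence No.
18 — digit sum 1+8 = 9, hence Yes.
2 — digit sum 2, hence No.

No, Yes, No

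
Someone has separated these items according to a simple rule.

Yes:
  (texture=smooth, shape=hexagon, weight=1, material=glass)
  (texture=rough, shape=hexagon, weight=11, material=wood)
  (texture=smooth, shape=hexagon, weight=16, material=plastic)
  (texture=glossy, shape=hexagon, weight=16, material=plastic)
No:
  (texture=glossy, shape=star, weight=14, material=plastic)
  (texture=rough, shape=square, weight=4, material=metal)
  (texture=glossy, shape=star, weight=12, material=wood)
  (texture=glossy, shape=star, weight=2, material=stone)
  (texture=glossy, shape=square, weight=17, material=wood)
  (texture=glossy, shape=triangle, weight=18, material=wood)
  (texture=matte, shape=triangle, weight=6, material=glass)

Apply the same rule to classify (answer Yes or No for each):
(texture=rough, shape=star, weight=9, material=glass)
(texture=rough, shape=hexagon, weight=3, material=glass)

No, Yes

One predicate separates the groups cleanly: shape is hexagon.
(texture=rough, shape=star, weight=9, material=glass): No (shape is star).
(texture=rough, shape=hexagon, weight=3, material=glass): Yes (shape is hexagon).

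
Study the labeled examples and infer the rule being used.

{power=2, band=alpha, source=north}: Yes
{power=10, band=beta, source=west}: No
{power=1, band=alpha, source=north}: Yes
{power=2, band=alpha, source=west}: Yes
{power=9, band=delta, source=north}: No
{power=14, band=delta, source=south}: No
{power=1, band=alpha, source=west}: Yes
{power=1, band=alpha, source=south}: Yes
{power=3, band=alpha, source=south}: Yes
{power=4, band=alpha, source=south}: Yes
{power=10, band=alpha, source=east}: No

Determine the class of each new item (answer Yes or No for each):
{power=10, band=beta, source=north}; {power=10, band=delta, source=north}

No, No

The distinguishing property — power ≤ 4 — holds for all the 'Yes' cases and none of the 'No' cases.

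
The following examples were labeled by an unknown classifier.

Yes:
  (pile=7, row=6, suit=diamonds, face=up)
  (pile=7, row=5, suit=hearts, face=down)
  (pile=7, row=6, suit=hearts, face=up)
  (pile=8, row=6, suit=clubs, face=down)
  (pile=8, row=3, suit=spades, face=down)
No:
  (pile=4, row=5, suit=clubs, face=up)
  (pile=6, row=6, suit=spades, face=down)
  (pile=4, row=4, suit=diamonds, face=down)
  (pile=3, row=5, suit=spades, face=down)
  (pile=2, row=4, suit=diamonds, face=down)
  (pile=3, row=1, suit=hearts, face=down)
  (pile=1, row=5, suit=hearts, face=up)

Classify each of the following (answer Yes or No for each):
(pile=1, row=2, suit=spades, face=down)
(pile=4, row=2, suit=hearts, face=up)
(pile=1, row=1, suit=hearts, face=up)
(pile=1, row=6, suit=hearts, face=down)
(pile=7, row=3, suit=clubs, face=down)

No, No, No, No, Yes

The common property of the 'Yes' items is: pile ≥ 7. No 'No' item has it.
(pile=1, row=2, suit=spades, face=down): No (pile = 1). (pile=4, row=2, suit=hearts, face=up): No (pile = 4). (pile=1, row=1, suit=hearts, face=up): No (pile = 1). (pile=1, row=6, suit=hearts, face=down): No (pile = 1). (pile=7, row=3, suit=clubs, face=down): Yes (pile = 7).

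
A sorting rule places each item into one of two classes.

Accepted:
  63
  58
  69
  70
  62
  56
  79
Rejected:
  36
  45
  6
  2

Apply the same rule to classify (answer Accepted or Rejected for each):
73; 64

Accepted, Accepted

The classifier is using: at least 56.
73: Accepted (73 ≥ 56).
64: Accepted (64 ≥ 56).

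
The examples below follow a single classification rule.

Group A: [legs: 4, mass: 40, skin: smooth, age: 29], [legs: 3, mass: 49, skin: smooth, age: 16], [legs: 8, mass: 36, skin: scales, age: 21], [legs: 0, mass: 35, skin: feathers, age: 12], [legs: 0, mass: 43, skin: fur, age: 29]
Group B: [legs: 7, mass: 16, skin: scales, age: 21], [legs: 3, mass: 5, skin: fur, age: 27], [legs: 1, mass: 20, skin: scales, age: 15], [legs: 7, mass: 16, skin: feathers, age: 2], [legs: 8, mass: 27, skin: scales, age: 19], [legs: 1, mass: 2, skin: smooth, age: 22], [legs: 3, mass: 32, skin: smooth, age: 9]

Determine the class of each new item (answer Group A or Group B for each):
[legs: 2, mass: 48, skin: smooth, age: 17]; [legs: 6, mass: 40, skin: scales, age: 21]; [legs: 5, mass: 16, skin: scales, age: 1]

Group A, Group A, Group B

The pattern is that an item is 'Group A' exactly when: mass ≥ 35.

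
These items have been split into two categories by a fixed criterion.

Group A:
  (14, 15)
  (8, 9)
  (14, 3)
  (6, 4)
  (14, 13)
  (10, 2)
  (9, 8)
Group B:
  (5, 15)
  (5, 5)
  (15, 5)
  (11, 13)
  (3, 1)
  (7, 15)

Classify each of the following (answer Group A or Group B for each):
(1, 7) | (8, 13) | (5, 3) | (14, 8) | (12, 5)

Group B, Group A, Group B, Group A, Group A

The distinguishing property — product is even — holds for all the 'Group A' cases and none of the 'Group B' cases.
(1, 7) — 1·7 = 7, hence Group B. (8, 13) — 8·13 = 104, hence Group A. (5, 3) — 5·3 = 15, hence Group B. (14, 8) — 14·8 = 112, hence Group A. (12, 5) — 12·5 = 60, hence Group A.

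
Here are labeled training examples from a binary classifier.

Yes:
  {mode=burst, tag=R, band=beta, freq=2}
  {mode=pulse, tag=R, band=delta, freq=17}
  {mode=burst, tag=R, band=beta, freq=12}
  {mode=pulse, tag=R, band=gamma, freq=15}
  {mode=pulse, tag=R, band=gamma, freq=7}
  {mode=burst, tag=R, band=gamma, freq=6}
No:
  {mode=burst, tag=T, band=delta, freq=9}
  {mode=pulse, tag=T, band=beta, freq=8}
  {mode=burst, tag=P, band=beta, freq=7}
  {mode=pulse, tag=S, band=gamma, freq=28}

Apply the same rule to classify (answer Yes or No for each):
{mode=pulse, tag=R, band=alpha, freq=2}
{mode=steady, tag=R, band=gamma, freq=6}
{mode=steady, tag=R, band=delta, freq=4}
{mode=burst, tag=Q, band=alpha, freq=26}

A rule that fits every label: tag is R — true of each 'Yes' example, false of each 'No' one.
Yes: {mode=pulse, tag=R, band=alpha, freq=2}, since tag is R. Yes: {mode=steady, tag=R, band=gamma, freq=6}, since tag is R. Yes: {mode=steady, tag=R, band=delta, freq=4}, since tag is R. No: {mode=burst, tag=Q, band=alpha, freq=26}, since tag is Q.

Yes, Yes, Yes, No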